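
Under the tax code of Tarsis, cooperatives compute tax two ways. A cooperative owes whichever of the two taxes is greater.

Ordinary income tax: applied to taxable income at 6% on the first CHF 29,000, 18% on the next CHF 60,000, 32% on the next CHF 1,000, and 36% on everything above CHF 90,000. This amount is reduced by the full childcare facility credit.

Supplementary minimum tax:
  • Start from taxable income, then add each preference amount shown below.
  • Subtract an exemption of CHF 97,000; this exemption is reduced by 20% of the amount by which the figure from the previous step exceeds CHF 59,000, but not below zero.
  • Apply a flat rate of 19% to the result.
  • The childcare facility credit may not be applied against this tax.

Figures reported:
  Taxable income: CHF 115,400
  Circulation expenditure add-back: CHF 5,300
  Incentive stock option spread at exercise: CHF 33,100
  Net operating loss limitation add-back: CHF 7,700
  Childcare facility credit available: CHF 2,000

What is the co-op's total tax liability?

CHF 20,004

Ordinary income tax:
  CHF 29,000 × 6% = CHF 1,740
  CHF 60,000 × 18% = CHF 10,800
  CHF 1,000 × 32% = CHF 320
  CHF 25,400 × 36% = CHF 9,144
  → CHF 22,004
  Less childcare facility credit CHF 2,000 → CHF 20,004

Supplementary minimum tax:
  Adjusted income: CHF 115,400 + CHF 5,300 + CHF 33,100 + CHF 7,700 = CHF 161,500
  Exemption: CHF 97,000 − 20% × (CHF 161,500 − CHF 59,000) = CHF 97,000 − CHF 20,500 = CHF 76,500
  Base: CHF 161,500 − CHF 76,500 = CHF 85,000
  CHF 85,000 × 19% = CHF 16,150

CHF 20,004 > CHF 16,150, so the ordinary income tax governs.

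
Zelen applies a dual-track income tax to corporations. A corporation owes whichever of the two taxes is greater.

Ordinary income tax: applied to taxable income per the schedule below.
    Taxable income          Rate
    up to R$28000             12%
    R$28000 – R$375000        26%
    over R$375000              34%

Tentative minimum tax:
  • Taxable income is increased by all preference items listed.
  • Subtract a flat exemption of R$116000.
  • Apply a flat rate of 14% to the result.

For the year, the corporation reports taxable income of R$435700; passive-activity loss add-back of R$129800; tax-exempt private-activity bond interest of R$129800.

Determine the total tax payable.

Tentative minimum tax:
  Adjusted income: R$435700 + R$129800 + R$129800 = R$695300
  Less exemption R$116000 → base R$579300
  R$579300 × 14% = R$81102

Ordinary income tax:
  R$28000 × 12% = R$3360
  R$347000 × 26% = R$90220
  R$60700 × 34% = R$20638
  → R$114218

R$114218 > R$81102, so the ordinary income tax governs.

R$114218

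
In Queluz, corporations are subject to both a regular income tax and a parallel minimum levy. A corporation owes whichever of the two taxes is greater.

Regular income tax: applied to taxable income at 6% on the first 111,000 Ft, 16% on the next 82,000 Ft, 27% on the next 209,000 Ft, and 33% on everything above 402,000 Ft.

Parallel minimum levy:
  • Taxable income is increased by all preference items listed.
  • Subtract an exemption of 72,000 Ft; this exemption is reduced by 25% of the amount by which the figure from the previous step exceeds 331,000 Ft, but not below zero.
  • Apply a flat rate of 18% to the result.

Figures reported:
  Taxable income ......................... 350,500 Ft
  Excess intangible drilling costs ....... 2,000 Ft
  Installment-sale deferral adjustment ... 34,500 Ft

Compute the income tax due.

62,305 Ft

Parallel minimum levy:
  Adjusted income: 350,500 Ft + 2,000 Ft + 34,500 Ft = 387,000 Ft
  Exemption: 72,000 Ft − 25% × (387,000 Ft − 331,000 Ft) = 72,000 Ft − 14,000 Ft = 58,000 Ft
  Base: 387,000 Ft − 58,000 Ft = 329,000 Ft
  329,000 Ft × 18% = 59,220 Ft

Regular income tax:
  111,000 Ft × 6% = 6,660 Ft
  82,000 Ft × 16% = 13,120 Ft
  157,500 Ft × 27% = 42,525 Ft
  → 62,305 Ft

62,305 Ft > 59,220 Ft, so the regular income tax governs.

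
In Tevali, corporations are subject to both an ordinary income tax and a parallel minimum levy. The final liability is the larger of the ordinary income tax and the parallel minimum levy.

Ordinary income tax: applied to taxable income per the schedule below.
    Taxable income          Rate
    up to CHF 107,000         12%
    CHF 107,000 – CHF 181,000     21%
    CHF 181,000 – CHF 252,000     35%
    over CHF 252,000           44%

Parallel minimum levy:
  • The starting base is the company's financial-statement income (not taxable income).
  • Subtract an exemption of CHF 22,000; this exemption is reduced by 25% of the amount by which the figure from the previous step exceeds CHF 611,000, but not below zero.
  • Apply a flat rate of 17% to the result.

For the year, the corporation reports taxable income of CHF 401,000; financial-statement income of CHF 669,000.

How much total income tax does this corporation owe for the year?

Ordinary income tax:
  CHF 107,000 × 12% = CHF 12,840
  CHF 74,000 × 21% = CHF 15,540
  CHF 71,000 × 35% = CHF 24,850
  CHF 149,000 × 44% = CHF 65,560
  → CHF 118,790

Parallel minimum levy:
  Base (financial-statement income): CHF 669,000
  Exemption: CHF 22,000 − 25% × (CHF 669,000 − CHF 611,000) = CHF 22,000 − CHF 14,500 = CHF 7,500
  Base: CHF 669,000 − CHF 7,500 = CHF 661,500
  CHF 661,500 × 17% = CHF 112,455

CHF 118,790 > CHF 112,455, so the ordinary income tax governs.

CHF 118,790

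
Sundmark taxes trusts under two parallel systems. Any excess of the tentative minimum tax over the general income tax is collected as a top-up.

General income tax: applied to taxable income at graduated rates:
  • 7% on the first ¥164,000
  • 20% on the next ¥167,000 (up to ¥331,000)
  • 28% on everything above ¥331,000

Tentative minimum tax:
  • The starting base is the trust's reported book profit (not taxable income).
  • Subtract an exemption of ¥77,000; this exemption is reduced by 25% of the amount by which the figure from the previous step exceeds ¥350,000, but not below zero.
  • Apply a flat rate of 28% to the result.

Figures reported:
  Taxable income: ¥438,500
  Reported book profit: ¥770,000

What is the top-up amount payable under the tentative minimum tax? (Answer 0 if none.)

¥140,620

Tentative minimum tax:
  Base (reported book profit): ¥770,000
  Exemption: 25% × (¥770,000 − ¥350,000) = ¥105,000 ≥ ¥77,000, so the exemption is fully phased out
  Base: ¥770,000 − ¥0 = ¥770,000
  ¥770,000 × 28% = ¥215,600

General income tax:
  ¥164,000 × 7% = ¥11,480
  ¥167,000 × 20% = ¥33,400
  ¥107,500 × 28% = ¥30,100
  → ¥74,980

Excess of tentative minimum tax over general income tax: ¥215,600 − ¥74,980 = ¥140,620.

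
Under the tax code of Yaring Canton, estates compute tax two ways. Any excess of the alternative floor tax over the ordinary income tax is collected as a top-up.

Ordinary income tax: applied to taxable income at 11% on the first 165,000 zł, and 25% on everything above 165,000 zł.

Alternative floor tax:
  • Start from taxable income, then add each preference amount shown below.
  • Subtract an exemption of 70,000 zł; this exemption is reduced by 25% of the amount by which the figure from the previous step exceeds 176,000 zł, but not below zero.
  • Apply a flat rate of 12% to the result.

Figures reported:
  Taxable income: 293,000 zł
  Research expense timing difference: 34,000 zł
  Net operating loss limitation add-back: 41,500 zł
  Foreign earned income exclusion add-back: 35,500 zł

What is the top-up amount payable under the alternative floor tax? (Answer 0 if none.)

0 zł

Alternative floor tax:
  Adjusted income: 293,000 zł + 34,000 zł + 41,500 zł + 35,500 zł = 404,000 zł
  Exemption: 70,000 zł − 25% × (404,000 zł − 176,000 zł) = 70,000 zł − 57,000 zł = 13,000 zł
  Base: 404,000 zł − 13,000 zł = 391,000 zł
  391,000 zł × 12% = 46,920 zł

Ordinary income tax:
  165,000 zł × 11% = 18,150 zł
  128,000 zł × 25% = 32,000 zł
  → 50,150 zł

46,920 zł ≤ 50,150 zł, so no add-on is due.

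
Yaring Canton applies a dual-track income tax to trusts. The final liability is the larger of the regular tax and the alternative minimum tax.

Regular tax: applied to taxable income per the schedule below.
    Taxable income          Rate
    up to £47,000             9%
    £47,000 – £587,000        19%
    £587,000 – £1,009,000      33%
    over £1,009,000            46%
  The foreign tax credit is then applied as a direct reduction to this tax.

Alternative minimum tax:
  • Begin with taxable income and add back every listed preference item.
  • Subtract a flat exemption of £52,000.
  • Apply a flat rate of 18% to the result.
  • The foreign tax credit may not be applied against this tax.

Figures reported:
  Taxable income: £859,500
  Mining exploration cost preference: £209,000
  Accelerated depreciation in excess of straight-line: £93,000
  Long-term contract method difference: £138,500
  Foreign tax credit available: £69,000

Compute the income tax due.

£224,640

Alternative minimum tax:
  Adjusted income: £859,500 + £209,000 + £93,000 + £138,500 = £1,300,000
  Less exemption £52,000 → base £1,248,000
  £1,248,000 × 18% = £224,640

Regular tax:
  £47,000 × 9% = £4,230
  £540,000 × 19% = £102,600
  £272,500 × 33% = £89,925
  → £196,755
  Less foreign tax credit £69,000 → £127,755

£224,640 > £127,755, so the alternative minimum tax is the binding amount.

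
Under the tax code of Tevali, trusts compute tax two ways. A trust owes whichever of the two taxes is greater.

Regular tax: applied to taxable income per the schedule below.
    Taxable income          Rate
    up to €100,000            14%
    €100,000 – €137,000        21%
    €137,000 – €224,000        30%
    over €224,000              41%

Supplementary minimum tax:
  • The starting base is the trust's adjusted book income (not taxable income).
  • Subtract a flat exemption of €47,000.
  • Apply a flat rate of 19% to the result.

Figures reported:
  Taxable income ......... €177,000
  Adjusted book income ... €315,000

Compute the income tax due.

€50,920

Regular tax:
  €100,000 × 14% = €14,000
  €37,000 × 21% = €7,770
  €40,000 × 30% = €12,000
  → €33,770

Supplementary minimum tax:
  Base (adjusted book income): €315,000
  Less exemption €47,000 → base €268,000
  €268,000 × 19% = €50,920

€50,920 > €33,770, so the supplementary minimum tax is the binding amount.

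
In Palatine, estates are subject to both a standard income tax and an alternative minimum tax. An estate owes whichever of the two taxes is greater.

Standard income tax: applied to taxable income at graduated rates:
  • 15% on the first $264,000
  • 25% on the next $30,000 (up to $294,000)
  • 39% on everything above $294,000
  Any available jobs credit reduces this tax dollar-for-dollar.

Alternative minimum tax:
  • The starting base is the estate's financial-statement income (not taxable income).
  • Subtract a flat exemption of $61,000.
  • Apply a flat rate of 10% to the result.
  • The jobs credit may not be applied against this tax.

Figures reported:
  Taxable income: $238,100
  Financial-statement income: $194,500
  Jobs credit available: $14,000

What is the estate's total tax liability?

$21,715

Standard income tax:
  $238,100 × 15% = $35,715
  Less jobs credit $14,000 → $21,715

Alternative minimum tax:
  Base (financial-statement income): $194,500
  Less exemption $61,000 → base $133,500
  $133,500 × 10% = $13,350

$21,715 > $13,350, so the standard income tax governs.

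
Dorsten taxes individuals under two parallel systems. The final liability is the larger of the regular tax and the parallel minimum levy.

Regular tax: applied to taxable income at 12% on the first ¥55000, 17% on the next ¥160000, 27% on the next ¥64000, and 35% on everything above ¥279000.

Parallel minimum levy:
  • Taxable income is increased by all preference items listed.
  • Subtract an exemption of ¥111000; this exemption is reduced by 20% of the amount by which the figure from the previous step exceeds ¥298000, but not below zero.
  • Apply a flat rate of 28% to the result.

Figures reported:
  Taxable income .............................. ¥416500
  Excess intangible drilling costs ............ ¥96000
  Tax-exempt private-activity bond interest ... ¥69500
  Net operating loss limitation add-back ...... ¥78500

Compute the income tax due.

¥174160

Regular tax:
  ¥55000 × 12% = ¥6600
  ¥160000 × 17% = ¥27200
  ¥64000 × 27% = ¥17280
  ¥137500 × 35% = ¥48125
  → ¥99205

Parallel minimum levy:
  Adjusted income: ¥416500 + ¥96000 + ¥69500 + ¥78500 = ¥660500
  Exemption: ¥111000 − 20% × (¥660500 − ¥298000) = ¥111000 − ¥72500 = ¥38500
  Base: ¥660500 − ¥38500 = ¥622000
  ¥622000 × 28% = ¥174160

¥174160 > ¥99205, so the parallel minimum levy is the binding amount.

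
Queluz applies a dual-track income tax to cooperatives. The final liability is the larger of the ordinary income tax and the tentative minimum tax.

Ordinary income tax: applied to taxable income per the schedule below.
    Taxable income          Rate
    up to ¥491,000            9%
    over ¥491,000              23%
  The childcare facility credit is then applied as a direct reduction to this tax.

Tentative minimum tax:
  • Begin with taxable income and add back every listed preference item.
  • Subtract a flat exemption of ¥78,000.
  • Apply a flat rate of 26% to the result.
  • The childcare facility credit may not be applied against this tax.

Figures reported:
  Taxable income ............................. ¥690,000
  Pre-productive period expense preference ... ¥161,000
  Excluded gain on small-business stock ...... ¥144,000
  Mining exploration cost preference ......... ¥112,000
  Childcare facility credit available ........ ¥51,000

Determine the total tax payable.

¥267,540

Tentative minimum tax:
  Adjusted income: ¥690,000 + ¥161,000 + ¥144,000 + ¥112,000 = ¥1,107,000
  Less exemption ¥78,000 → base ¥1,029,000
  ¥1,029,000 × 26% = ¥267,540

Ordinary income tax:
  ¥491,000 × 9% = ¥44,190
  ¥199,000 × 23% = ¥45,770
  → ¥89,960
  Less childcare facility credit ¥51,000 → ¥38,960

¥267,540 > ¥38,960, so the tentative minimum tax is the binding amount.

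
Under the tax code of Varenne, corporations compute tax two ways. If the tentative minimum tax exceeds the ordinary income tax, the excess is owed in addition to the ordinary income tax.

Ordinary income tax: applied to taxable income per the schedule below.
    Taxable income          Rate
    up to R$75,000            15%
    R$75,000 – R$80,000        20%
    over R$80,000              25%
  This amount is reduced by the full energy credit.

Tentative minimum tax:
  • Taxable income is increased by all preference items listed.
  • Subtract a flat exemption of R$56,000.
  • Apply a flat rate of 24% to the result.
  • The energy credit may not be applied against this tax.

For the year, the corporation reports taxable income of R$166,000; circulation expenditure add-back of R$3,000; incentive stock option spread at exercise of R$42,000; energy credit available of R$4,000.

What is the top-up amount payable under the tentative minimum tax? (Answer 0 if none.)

R$7,450

Tentative minimum tax:
  Adjusted income: R$166,000 + R$3,000 + R$42,000 = R$211,000
  Less exemption R$56,000 → base R$155,000
  R$155,000 × 24% = R$37,200

Ordinary income tax:
  R$75,000 × 15% = R$11,250
  R$5,000 × 20% = R$1,000
  R$86,000 × 25% = R$21,500
  → R$33,750
  Less energy credit R$4,000 → R$29,750

Excess of tentative minimum tax over ordinary income tax: R$37,200 − R$29,750 = R$7,450.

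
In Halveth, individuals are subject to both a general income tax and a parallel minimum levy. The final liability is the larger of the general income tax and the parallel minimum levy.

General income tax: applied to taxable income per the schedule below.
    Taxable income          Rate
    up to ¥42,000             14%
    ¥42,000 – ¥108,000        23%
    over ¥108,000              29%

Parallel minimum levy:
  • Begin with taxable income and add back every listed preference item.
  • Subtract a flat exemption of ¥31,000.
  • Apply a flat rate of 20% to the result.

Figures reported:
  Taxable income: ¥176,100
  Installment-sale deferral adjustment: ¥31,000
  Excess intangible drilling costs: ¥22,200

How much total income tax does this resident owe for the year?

General income tax:
  ¥42,000 × 14% = ¥5,880
  ¥66,000 × 23% = ¥15,180
  ¥68,100 × 29% = ¥19,749
  → ¥40,809

Parallel minimum levy:
  Adjusted income: ¥176,100 + ¥31,000 + ¥22,200 = ¥229,300
  Less exemption ¥31,000 → base ¥198,300
  ¥198,300 × 20% = ¥39,660

¥40,809 > ¥39,660, so the general income tax governs.

¥40,809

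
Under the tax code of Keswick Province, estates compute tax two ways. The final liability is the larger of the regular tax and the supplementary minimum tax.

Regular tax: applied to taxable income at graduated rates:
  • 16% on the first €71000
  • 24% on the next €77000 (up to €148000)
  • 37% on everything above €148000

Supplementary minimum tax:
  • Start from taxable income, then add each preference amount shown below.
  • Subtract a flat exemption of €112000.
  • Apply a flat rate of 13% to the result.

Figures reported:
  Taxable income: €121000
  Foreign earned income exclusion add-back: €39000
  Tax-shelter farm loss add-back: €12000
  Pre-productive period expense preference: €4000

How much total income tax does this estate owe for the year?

€23360

Supplementary minimum tax:
  Adjusted income: €121000 + €39000 + €12000 + €4000 = €176000
  Less exemption €112000 → base €64000
  €64000 × 13% = €8320

Regular tax:
  €71000 × 16% = €11360
  €50000 × 24% = €12000
  → €23360

€23360 > €8320, so the regular tax governs.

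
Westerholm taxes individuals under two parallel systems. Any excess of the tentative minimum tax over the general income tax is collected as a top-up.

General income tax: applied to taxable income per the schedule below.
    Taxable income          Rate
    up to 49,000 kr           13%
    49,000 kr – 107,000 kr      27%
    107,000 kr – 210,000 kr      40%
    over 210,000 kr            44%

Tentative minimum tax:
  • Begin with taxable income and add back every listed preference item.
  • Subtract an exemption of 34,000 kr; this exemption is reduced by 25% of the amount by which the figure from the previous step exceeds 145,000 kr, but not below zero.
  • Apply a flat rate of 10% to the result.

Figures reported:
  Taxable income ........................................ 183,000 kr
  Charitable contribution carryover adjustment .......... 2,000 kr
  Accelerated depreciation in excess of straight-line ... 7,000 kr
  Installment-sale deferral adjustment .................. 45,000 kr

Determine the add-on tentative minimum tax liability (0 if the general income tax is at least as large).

Tentative minimum tax:
  Adjusted income: 183,000 kr + 2,000 kr + 7,000 kr + 45,000 kr = 237,000 kr
  Exemption: 34,000 kr − 25% × (237,000 kr − 145,000 kr) = 34,000 kr − 23,000 kr = 11,000 kr
  Base: 237,000 kr − 11,000 kr = 226,000 kr
  226,000 kr × 10% = 22,600 kr

General income tax:
  49,000 kr × 13% = 6,370 kr
  58,000 kr × 27% = 15,660 kr
  76,000 kr × 40% = 30,400 kr
  → 52,430 kr

22,600 kr ≤ 52,430 kr, so no add-on is due.

0 kr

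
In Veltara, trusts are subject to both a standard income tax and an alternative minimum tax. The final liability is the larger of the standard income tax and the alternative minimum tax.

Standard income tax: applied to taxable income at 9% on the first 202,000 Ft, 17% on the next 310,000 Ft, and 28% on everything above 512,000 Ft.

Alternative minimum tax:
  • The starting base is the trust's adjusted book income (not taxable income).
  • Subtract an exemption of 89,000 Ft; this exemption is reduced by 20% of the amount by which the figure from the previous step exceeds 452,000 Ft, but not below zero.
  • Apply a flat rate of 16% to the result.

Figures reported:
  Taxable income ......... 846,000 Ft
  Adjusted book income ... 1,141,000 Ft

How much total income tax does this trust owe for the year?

182,560 Ft

Alternative minimum tax:
  Base (adjusted book income): 1,141,000 Ft
  Exemption: 20% × (1,141,000 Ft − 452,000 Ft) = 137,800 Ft ≥ 89,000 Ft, so the exemption is fully phased out
  Base: 1,141,000 Ft − 0 Ft = 1,141,000 Ft
  1,141,000 Ft × 16% = 182,560 Ft

Standard income tax:
  202,000 Ft × 9% = 18,180 Ft
  310,000 Ft × 17% = 52,700 Ft
  334,000 Ft × 28% = 93,520 Ft
  → 164,400 Ft

182,560 Ft > 164,400 Ft, so the alternative minimum tax is the binding amount.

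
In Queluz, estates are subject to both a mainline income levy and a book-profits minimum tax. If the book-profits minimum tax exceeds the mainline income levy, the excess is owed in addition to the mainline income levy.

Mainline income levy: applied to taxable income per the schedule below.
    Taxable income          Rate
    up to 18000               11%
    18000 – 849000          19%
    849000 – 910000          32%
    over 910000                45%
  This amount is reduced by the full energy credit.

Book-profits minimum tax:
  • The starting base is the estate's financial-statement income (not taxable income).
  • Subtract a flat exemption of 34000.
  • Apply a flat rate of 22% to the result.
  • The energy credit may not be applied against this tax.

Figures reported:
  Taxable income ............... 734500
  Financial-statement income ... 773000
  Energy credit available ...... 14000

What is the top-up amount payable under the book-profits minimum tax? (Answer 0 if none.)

Mainline income levy:
  18000 × 11% = 1980
  716500 × 19% = 136135
  → 138115
  Less energy credit 14000 → 124115

Book-profits minimum tax:
  Base (financial-statement income): 773000
  Less exemption 34000 → base 739000
  739000 × 22% = 162580

Excess of book-profits minimum tax over mainline income levy: 162580 − 124115 = 38465.

38465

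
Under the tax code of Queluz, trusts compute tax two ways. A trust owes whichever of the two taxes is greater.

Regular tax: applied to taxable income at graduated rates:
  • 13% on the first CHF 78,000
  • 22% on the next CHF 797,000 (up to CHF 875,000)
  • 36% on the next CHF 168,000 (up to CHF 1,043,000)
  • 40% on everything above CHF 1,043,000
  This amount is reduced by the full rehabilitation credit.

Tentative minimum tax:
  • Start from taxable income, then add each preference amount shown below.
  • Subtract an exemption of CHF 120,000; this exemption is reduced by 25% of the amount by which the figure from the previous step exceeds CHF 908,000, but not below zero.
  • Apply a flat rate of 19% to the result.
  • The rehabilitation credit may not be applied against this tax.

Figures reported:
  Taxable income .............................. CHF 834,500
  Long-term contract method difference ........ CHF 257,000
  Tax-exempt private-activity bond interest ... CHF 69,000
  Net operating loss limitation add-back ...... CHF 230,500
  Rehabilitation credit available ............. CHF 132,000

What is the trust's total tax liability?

CHF 264,290

Tentative minimum tax:
  Adjusted income: CHF 834,500 + CHF 257,000 + CHF 69,000 + CHF 230,500 = CHF 1,391,000
  Exemption: 25% × (CHF 1,391,000 − CHF 908,000) = CHF 120,750 ≥ CHF 120,000, so the exemption is fully phased out
  Base: CHF 1,391,000 − CHF 0 = CHF 1,391,000
  CHF 1,391,000 × 19% = CHF 264,290

Regular tax:
  CHF 78,000 × 13% = CHF 10,140
  CHF 756,500 × 22% = CHF 166,430
  → CHF 176,570
  Less rehabilitation credit CHF 132,000 → CHF 44,570

CHF 264,290 > CHF 44,570, so the tentative minimum tax is the binding amount.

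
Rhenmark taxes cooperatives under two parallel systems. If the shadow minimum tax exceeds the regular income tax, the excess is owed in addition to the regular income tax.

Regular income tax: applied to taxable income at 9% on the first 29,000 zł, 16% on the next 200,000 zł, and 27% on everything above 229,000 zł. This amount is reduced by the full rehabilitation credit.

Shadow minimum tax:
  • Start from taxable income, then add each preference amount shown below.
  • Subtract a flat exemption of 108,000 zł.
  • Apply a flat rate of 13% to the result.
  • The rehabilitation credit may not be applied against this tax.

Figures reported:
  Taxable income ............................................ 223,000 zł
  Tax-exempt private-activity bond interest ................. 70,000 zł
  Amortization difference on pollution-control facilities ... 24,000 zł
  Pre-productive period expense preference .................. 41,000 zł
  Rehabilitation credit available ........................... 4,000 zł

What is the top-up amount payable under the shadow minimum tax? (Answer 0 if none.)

2,850 zł

Shadow minimum tax:
  Adjusted income: 223,000 zł + 70,000 zł + 24,000 zł + 41,000 zł = 358,000 zł
  Less exemption 108,000 zł → base 250,000 zł
  250,000 zł × 13% = 32,500 zł

Regular income tax:
  29,000 zł × 9% = 2,610 zł
  194,000 zł × 16% = 31,040 zł
  → 33,650 zł
  Less rehabilitation credit 4,000 zł → 29,650 zł

Excess of shadow minimum tax over regular income tax: 32,500 zł − 29,650 zł = 2,850 zł.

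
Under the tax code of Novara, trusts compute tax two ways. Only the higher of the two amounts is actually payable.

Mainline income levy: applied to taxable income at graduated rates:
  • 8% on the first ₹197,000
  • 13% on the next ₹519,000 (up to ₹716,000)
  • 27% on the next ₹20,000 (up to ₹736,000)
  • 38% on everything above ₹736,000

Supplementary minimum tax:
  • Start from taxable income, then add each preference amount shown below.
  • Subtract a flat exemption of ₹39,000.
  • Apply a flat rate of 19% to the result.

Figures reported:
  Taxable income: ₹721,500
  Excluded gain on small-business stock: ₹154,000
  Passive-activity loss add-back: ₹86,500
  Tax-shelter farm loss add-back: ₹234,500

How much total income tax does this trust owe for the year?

Supplementary minimum tax:
  Adjusted income: ₹721,500 + ₹154,000 + ₹86,500 + ₹234,500 = ₹1,196,500
  Less exemption ₹39,000 → base ₹1,157,500
  ₹1,157,500 × 19% = ₹219,925

Mainline income levy:
  ₹197,000 × 8% = ₹15,760
  ₹519,000 × 13% = ₹67,470
  ₹5,500 × 27% = ₹1,485
  → ₹84,715

₹219,925 > ₹84,715, so the supplementary minimum tax is the binding amount.

₹219,925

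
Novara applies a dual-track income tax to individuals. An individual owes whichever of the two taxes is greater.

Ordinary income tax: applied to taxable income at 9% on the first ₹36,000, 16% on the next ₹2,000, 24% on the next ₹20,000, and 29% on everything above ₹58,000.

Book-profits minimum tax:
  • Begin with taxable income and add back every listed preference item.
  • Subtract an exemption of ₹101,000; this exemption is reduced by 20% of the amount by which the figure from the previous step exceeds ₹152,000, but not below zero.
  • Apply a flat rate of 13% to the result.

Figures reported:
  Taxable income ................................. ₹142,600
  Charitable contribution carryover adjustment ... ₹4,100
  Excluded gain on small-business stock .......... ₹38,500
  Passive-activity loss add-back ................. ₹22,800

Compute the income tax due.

Book-profits minimum tax:
  Adjusted income: ₹142,600 + ₹4,100 + ₹38,500 + ₹22,800 = ₹208,000
  Exemption: ₹101,000 − 20% × (₹208,000 − ₹152,000) = ₹101,000 − ₹11,200 = ₹89,800
  Base: ₹208,000 − ₹89,800 = ₹118,200
  ₹118,200 × 13% = ₹15,366

Ordinary income tax:
  ₹36,000 × 9% = ₹3,240
  ₹2,000 × 16% = ₹320
  ₹20,000 × 24% = ₹4,800
  ₹84,600 × 29% = ₹24,534
  → ₹32,894

₹32,894 > ₹15,366, so the ordinary income tax governs.

₹32,894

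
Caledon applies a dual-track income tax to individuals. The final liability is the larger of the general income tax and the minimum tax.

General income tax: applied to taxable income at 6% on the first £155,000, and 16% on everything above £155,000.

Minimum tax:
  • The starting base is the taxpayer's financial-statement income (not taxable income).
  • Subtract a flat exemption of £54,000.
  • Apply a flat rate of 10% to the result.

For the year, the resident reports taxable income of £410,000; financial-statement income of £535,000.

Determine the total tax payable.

£50,100

General income tax:
  £155,000 × 6% = £9,300
  £255,000 × 16% = £40,800
  → £50,100

Minimum tax:
  Base (financial-statement income): £535,000
  Less exemption £54,000 → base £481,000
  £481,000 × 10% = £48,100

£50,100 > £48,100, so the general income tax governs.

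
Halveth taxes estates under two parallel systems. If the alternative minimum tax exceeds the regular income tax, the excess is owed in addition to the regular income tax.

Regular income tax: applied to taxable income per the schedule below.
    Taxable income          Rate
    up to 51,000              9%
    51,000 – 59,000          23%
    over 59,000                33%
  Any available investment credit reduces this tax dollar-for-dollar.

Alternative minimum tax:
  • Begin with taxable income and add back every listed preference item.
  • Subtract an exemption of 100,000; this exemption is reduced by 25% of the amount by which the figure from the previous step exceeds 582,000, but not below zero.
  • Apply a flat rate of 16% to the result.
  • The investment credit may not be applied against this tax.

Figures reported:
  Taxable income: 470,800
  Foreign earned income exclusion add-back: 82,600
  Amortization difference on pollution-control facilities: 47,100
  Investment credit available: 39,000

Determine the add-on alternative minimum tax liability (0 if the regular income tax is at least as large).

Alternative minimum tax:
  Adjusted income: 470,800 + 82,600 + 47,100 = 600,500
  Exemption: 100,000 − 25% × (600,500 − 582,000) = 100,000 − 4,625 = 95,375
  Base: 600,500 − 95,375 = 505,125
  505,125 × 16% = 80,820

Regular income tax:
  51,000 × 9% = 4,590
  8,000 × 23% = 1,840
  411,800 × 33% = 135,894
  → 142,324
  Less investment credit 39,000 → 103,324

80,820 ≤ 103,324, so no add-on is due.

0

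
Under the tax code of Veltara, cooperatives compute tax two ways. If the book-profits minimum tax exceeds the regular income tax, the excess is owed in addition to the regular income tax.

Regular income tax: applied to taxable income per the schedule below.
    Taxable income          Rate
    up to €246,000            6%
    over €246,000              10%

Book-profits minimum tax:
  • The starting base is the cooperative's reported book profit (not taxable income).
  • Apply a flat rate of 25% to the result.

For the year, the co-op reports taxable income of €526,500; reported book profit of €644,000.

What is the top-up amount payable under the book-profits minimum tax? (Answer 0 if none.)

Regular income tax:
  €246,000 × 6% = €14,760
  €280,500 × 10% = €28,050
  → €42,810

Book-profits minimum tax:
  Base (reported book profit): €644,000
  €644,000 × 25% = €161,000

Excess of book-profits minimum tax over regular income tax: €161,000 − €42,810 = €118,190.

€118,190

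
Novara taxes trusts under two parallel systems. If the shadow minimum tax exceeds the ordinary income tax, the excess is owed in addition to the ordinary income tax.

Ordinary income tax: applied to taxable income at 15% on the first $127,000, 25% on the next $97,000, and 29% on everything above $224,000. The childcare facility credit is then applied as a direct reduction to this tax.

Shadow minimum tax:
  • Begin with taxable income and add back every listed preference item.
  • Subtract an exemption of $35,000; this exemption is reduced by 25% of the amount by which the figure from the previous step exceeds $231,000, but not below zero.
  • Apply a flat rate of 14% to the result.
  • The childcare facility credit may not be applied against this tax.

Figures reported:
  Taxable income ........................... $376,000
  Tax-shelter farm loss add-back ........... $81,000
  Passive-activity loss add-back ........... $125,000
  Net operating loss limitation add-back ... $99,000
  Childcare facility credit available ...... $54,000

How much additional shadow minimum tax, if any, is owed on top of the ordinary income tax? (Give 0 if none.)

Ordinary income tax:
  $127,000 × 15% = $19,050
  $97,000 × 25% = $24,250
  $152,000 × 29% = $44,080
  → $87,380
  Less childcare facility credit $54,000 → $33,380

Shadow minimum tax:
  Adjusted income: $376,000 + $81,000 + $125,000 + $99,000 = $681,000
  Exemption: 25% × ($681,000 − $231,000) = $112,500 ≥ $35,000, so the exemption is fully phased out
  Base: $681,000 − $0 = $681,000
  $681,000 × 14% = $95,340

Excess of shadow minimum tax over ordinary income tax: $95,340 − $33,380 = $61,960.

$61,960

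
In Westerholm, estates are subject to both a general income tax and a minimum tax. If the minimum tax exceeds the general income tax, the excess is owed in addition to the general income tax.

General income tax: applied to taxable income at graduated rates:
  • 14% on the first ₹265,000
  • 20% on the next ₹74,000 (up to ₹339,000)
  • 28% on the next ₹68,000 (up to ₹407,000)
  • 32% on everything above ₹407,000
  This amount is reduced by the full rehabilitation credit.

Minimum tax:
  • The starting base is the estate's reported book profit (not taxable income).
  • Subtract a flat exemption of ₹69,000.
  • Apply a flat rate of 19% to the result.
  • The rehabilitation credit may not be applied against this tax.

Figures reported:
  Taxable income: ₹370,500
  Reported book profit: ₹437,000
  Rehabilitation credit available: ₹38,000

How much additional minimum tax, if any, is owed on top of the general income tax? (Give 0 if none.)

General income tax:
  ₹265,000 × 14% = ₹37,100
  ₹74,000 × 20% = ₹14,800
  ₹31,500 × 28% = ₹8,820
  → ₹60,720
  Less rehabilitation credit ₹38,000 → ₹22,720

Minimum tax:
  Base (reported book profit): ₹437,000
  Less exemption ₹69,000 → base ₹368,000
  ₹368,000 × 19% = ₹69,920

Excess of minimum tax over general income tax: ₹69,920 − ₹22,720 = ₹47,200.

₹47,200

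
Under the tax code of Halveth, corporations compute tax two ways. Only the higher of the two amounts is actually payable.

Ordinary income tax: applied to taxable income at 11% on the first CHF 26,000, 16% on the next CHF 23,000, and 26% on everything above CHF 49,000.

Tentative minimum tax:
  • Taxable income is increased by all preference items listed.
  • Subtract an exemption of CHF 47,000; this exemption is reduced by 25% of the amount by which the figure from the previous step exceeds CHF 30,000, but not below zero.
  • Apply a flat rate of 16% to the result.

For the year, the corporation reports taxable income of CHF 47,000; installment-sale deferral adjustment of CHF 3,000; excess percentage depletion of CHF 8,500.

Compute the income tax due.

Tentative minimum tax:
  Adjusted income: CHF 47,000 + CHF 3,000 + CHF 8,500 = CHF 58,500
  Exemption: CHF 47,000 − 25% × (CHF 58,500 − CHF 30,000) = CHF 47,000 − CHF 7,125 = CHF 39,875
  Base: CHF 58,500 − CHF 39,875 = CHF 18,625
  CHF 18,625 × 16% = CHF 2,980

Ordinary income tax:
  CHF 26,000 × 11% = CHF 2,860
  CHF 21,000 × 16% = CHF 3,360
  → CHF 6,220

CHF 6,220 > CHF 2,980, so the ordinary income tax governs.

CHF 6,220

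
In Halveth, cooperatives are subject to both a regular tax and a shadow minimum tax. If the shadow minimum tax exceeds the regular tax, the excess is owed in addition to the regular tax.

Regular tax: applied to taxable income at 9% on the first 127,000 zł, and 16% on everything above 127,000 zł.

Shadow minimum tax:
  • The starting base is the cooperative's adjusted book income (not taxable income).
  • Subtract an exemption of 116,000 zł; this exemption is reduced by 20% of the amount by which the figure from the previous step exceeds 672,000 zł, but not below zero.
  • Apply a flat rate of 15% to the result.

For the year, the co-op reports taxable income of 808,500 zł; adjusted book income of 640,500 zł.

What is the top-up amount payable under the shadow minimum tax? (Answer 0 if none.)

Regular tax:
  127,000 zł × 9% = 11,430 zł
  681,500 zł × 16% = 109,040 zł
  → 120,470 zł

Shadow minimum tax:
  Base (adjusted book income): 640,500 zł
  Exemption: 640,500 zł ≤ 672,000 zł, so full 116,000 zł applies
  Base: 640,500 zł − 116,000 zł = 524,500 zł
  524,500 zł × 15% = 78,675 zł

78,675 zł ≤ 120,470 zł, so no add-on is due.

0 zł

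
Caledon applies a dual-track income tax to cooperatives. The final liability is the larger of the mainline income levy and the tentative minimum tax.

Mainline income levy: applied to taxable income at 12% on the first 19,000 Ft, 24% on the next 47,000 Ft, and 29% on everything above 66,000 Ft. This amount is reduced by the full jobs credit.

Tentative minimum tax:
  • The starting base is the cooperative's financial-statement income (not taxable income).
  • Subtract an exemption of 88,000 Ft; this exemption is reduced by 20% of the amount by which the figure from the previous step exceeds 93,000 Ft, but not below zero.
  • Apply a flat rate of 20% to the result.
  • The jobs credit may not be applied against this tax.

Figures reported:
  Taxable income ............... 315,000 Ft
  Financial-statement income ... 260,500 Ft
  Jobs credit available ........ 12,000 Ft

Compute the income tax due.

Tentative minimum tax:
  Base (financial-statement income): 260,500 Ft
  Exemption: 88,000 Ft − 20% × (260,500 Ft − 93,000 Ft) = 88,000 Ft − 33,500 Ft = 54,500 Ft
  Base: 260,500 Ft − 54,500 Ft = 206,000 Ft
  206,000 Ft × 20% = 41,200 Ft

Mainline income levy:
  19,000 Ft × 12% = 2,280 Ft
  47,000 Ft × 24% = 11,280 Ft
  249,000 Ft × 29% = 72,210 Ft
  → 85,770 Ft
  Less jobs credit 12,000 Ft → 73,770 Ft

73,770 Ft > 41,200 Ft, so the mainline income levy governs.

73,770 Ft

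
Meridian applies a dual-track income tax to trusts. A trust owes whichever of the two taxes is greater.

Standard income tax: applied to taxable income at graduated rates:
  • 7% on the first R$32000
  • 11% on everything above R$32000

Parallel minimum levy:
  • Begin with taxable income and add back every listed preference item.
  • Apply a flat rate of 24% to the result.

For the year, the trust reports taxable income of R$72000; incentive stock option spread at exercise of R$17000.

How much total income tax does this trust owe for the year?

R$21360

Parallel minimum levy:
  Adjusted income: R$72000 + R$17000 = R$89000
  R$89000 × 24% = R$21360

Standard income tax:
  R$32000 × 7% = R$2240
  R$40000 × 11% = R$4400
  → R$6640

R$21360 > R$6640, so the parallel minimum levy is the binding amount.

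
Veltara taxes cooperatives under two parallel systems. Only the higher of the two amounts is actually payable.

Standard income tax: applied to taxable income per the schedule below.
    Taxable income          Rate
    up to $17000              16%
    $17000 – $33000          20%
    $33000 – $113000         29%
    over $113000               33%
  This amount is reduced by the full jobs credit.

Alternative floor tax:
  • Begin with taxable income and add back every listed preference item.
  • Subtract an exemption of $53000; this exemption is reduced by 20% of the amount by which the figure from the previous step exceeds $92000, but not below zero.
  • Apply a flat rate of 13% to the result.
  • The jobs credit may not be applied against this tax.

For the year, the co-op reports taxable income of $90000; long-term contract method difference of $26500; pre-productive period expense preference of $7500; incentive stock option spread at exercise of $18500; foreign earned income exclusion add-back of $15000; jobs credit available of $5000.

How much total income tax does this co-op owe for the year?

Alternative floor tax:
  Adjusted income: $90000 + $26500 + $7500 + $18500 + $15000 = $157500
  Exemption: $53000 − 20% × ($157500 − $92000) = $53000 − $13100 = $39900
  Base: $157500 − $39900 = $117600
  $117600 × 13% = $15288

Standard income tax:
  $17000 × 16% = $2720
  $16000 × 20% = $3200
  $57000 × 29% = $16530
  → $22450
  Less jobs credit $5000 → $17450

$17450 > $15288, so the standard income tax governs.

$17450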